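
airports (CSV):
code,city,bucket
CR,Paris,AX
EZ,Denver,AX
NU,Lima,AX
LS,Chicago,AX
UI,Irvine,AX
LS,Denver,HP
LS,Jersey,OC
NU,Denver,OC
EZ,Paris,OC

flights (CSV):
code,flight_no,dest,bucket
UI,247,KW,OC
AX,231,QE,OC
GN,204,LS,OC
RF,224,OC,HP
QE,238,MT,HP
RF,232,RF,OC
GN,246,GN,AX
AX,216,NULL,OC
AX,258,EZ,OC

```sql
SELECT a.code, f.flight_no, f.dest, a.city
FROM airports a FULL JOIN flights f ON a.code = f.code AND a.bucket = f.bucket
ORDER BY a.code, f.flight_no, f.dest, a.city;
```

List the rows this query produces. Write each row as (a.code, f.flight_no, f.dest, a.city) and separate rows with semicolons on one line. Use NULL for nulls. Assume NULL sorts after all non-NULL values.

(CR, NULL, NULL, Paris); (EZ, NULL, NULL, Denver); (EZ, NULL, NULL, Paris); (LS, NULL, NULL, Chicago); (LS, NULL, NULL, Denver); (LS, NULL, NULL, Jersey); (NU, NULL, NULL, Denver); (NU, NULL, NULL, Lima); (UI, NULL, NULL, Irvine); (NULL, 204, LS, NULL); (NULL, 216, NULL, NULL); (NULL, 224, OC, NULL); (NULL, 231, QE, NULL); (NULL, 232, RF, NULL); (NULL, 238, MT, NULL); (NULL, 246, GN, NULL); (NULL, 247, KW, NULL); (NULL, 258, EZ, NULL)

FULL OUTER JOIN keeps every row from both sides; unmatched rows get NULL for the other side's columns.
Matching on a.code = f.code AND a.bucket = f.bucket.
Matched pairs: 0; unmatched a rows kept: 9; unmatched f rows kept: 9.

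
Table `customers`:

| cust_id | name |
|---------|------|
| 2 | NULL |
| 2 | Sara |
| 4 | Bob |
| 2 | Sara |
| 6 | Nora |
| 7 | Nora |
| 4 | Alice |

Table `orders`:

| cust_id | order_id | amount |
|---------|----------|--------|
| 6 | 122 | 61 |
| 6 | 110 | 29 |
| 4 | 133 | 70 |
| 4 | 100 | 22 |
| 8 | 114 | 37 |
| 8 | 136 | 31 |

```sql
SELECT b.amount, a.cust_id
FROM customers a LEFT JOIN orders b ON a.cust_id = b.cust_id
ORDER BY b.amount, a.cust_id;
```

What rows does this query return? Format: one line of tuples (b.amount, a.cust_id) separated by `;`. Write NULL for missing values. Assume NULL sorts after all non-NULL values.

(22, 4); (22, 4); (29, 6); (61, 6); (70, 4); (70, 4); (NULL, 2); (NULL, 2); (NULL, 2); (NULL, 7)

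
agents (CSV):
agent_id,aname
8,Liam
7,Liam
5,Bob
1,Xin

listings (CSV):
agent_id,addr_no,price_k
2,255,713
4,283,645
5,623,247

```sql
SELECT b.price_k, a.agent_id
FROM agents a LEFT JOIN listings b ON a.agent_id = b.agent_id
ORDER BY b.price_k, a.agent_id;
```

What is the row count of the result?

LEFT JOIN keeps every row from `agents`; unmatched rows get NULL for `listings`'s columns.
Matching on a.agent_id = b.agent_id.
- a row (agent_id=8): no match → kept, b columns NULL.
- a row (agent_id=7): no match → kept, b columns NULL.
- a row (agent_id=5): matches 1 b row(s) → 1 output row(s).
- a row (agent_id=1): no match → kept, b columns NULL.
Total: 1 matched + 3 padded = 4 rows.

4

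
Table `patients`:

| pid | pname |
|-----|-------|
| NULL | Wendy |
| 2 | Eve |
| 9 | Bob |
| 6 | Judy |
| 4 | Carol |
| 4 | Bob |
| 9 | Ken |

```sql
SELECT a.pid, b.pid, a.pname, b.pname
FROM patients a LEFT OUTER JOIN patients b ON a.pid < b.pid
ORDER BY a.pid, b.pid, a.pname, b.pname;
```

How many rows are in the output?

16

LEFT JOIN keeps every row from `patients a`; unmatched rows get NULL for `patients b`'s columns.
Matching on a.pid < b.pid. A NULL in a compared column never satisfies the condition.
Matched pairs: 13; unmatched a rows kept: 3.
Total: 13 matched + 3 padded = 16 rows.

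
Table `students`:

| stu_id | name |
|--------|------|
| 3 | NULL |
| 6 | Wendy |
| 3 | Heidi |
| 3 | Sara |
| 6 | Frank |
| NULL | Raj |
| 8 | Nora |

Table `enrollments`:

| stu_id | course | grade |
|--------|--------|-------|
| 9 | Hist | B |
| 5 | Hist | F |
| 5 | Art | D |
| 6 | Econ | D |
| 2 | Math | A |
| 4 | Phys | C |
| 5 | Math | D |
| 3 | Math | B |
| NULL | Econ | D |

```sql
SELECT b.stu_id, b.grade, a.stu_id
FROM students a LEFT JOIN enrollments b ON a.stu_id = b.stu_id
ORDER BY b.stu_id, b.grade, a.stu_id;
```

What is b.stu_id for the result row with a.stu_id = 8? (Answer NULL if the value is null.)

NULL

LEFT JOIN keeps every row from `students`; unmatched rows get NULL for `enrollments`'s columns.
Matching on a.stu_id = b.stu_id. A NULL in a compared column never satisfies the condition.
- a (stu_id=3) pairs with 1 row(s) of b.
- a (stu_id=6) pairs with 1 row(s) of b.
- a (stu_id=3) pairs with 1 row(s) of b.
- a (stu_id=3) pairs with 1 row(s) of b.
- a (stu_id=6) pairs with 1 row(s) of b.
- a (stu_id=NULL) has no partner → padded with NULL.
- a (stu_id=8) has no partner → padded with NULL.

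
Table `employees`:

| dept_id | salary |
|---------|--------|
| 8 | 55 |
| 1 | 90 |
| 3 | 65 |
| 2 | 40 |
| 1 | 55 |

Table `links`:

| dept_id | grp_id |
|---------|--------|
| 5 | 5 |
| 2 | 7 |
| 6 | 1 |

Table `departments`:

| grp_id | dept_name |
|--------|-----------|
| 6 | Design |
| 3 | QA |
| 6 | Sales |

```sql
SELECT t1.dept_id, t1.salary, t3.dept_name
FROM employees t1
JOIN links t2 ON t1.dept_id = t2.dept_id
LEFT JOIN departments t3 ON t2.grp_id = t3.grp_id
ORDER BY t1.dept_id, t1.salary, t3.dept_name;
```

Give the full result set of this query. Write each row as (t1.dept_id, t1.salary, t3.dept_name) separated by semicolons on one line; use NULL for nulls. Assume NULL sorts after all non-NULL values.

(2, 40, NULL)

Joins associate left-to-right: employees INNER JOIN links on dept_id gives 1 intermediate row(s).
Then LEFT JOIN `departments t3` on grp_id: each of those 1 rows is kept; rows whose t2.grp_id has no match in t3 get NULL for t3's columns.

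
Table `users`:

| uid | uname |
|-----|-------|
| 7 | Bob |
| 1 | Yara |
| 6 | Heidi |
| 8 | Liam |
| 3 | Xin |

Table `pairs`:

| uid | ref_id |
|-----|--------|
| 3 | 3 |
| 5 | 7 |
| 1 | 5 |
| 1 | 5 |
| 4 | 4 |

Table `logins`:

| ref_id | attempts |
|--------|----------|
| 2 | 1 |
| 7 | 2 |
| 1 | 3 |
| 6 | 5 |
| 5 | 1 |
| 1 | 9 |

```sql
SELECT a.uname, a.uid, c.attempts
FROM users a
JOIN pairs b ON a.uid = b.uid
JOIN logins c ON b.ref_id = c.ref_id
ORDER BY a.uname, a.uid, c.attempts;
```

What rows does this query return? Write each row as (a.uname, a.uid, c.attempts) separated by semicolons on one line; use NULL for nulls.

(Yara, 1, 1); (Yara, 1, 1)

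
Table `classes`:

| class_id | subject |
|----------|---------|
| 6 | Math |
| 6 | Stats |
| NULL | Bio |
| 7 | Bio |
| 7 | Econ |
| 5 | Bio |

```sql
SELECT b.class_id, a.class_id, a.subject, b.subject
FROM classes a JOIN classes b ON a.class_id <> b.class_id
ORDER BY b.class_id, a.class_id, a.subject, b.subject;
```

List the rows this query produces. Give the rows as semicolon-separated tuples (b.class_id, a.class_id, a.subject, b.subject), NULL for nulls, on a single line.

INNER JOIN keeps only pairs where the ON condition holds.
Matching on a.class_id <> b.class_id. A NULL in a compared column never satisfies the condition.
- a[0] class_id=6 → 3 match(es) in b → 3 row(s).
- a[1] class_id=6 → 3 match(es) in b → 3 row(s).
- a[2] class_id=NULL → no match; dropped.
- a[3] class_id=7 → 3 match(es) in b → 3 row(s).
- a[4] class_id=7 → 3 match(es) in b → 3 row(s).
- a[5] class_id=5 → 4 match(es) in b → 4 row(s).

(5, 6, Math, Bio); (5, 6, Stats, Bio); (5, 7, Bio, Bio); (5, 7, Econ, Bio); (6, 5, Bio, Math); (6, 5, Bio, Stats); (6, 7, Bio, Math); (6, 7, Bio, Stats); (6, 7, Econ, Math); (6, 7, Econ, Stats); (7, 5, Bio, Bio); (7, 5, Bio, Econ); (7, 6, Math, Bio); (7, 6, Math, Econ); (7, 6, Stats, Bio); (7, 6, Stats, Econ)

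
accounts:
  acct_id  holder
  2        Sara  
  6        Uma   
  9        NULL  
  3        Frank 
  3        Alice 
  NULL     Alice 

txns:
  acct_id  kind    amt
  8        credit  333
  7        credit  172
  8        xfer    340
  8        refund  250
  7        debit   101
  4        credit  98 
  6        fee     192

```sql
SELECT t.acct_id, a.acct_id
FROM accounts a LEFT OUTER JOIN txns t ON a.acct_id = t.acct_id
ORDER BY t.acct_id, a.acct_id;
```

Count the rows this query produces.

6

LEFT JOIN keeps every row from `accounts`; unmatched rows get NULL for `txns`'s columns.
Matching on a.acct_id = t.acct_id. A NULL in a compared column never satisfies the condition.
- acct_id=2: no t row matches, row kept with t columns NULL.
- acct_id=6: 1 matching t row(s), so 1 row(s) emitted.
- acct_id=9: no t row matches, row kept with t columns NULL.
- acct_id=3: no t row matches, row kept with t columns NULL.
- acct_id=3: no t row matches, row kept with t columns NULL.
- acct_id=NULL: no t row matches, row kept with t columns NULL.
Total: 1 matched + 5 padded = 6 rows.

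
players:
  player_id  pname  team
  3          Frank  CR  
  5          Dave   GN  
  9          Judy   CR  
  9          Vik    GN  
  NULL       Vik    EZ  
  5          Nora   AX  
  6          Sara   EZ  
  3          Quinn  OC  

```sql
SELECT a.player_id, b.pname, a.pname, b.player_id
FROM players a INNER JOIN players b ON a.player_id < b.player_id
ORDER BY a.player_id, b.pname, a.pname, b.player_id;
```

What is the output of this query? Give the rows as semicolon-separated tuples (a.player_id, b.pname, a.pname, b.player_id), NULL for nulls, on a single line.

INNER JOIN keeps only pairs where the ON condition holds.
Matching on a.player_id < b.player_id. A NULL in a compared column never satisfies the condition.
- a (player_id=3) pairs with 5 row(s) of b.
- a (player_id=5) pairs with 3 row(s) of b.
- a (player_id=9) has no partner → excluded.
- a (player_id=9) has no partner → excluded.
- a (player_id=NULL) has no partner → excluded.
- a (player_id=5) pairs with 3 row(s) of b.
- a (player_id=6) pairs with 2 row(s) of b.
- a (player_id=3) pairs with 5 row(s) of b.

(3, Dave, Frank, 5); (3, Dave, Quinn, 5); (3, Judy, Frank, 9); (3, Judy, Quinn, 9); (3, Nora, Frank, 5); (3, Nora, Quinn, 5); (3, Sara, Frank, 6); (3, Sara, Quinn, 6); (3, Vik, Frank, 9); (3, Vik, Quinn, 9); (5, Judy, Dave, 9); (5, Judy, Nora, 9); (5, Sara, Dave, 6); (5, Sara, Nora, 6); (5, Vik, Dave, 9); (5, Vik, Nora, 9); (6, Judy, Sara, 9); (6, Vik, Sara, 9)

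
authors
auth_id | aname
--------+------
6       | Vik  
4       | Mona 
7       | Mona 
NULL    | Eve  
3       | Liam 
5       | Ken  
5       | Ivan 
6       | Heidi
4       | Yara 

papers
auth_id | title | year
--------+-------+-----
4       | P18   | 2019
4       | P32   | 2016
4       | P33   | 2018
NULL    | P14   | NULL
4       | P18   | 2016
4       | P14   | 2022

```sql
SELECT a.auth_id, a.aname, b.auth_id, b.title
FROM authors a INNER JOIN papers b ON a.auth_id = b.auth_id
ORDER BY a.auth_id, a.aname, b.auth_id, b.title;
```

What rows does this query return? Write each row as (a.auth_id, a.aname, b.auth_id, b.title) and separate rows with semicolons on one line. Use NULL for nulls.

INNER JOIN keeps only pairs where the ON condition holds.
Matching on a.auth_id = b.auth_id. A NULL in a compared column never satisfies the condition.
Matched pairs: 10.

(4, Mona, 4, P14); (4, Mona, 4, P18); (4, Mona, 4, P18); (4, Mona, 4, P32); (4, Mona, 4, P33); (4, Yara, 4, P14); (4, Yara, 4, P18); (4, Yara, 4, P18); (4, Yara, 4, P32); (4, Yara, 4, P33)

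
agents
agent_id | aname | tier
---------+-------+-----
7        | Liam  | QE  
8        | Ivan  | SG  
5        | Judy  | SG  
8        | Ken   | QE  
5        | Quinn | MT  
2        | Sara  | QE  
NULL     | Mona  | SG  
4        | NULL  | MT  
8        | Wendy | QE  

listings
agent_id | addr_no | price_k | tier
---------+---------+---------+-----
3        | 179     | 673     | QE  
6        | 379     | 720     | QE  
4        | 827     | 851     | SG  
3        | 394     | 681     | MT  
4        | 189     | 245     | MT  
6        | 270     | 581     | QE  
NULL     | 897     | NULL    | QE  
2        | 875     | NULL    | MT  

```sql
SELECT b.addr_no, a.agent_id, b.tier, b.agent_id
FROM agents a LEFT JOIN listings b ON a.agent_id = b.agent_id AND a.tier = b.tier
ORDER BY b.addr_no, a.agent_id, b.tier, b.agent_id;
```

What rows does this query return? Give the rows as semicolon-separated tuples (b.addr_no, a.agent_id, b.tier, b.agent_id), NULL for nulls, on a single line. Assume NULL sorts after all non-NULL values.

LEFT JOIN keeps every row from `agents`; unmatched rows get NULL for `listings`'s columns.
Matching on a.agent_id = b.agent_id AND a.tier = b.tier. A NULL in a compared column never satisfies the condition.
- a (agent_id=7, tier=QE) has no partner → padded with NULL.
- a (agent_id=8, tier=SG) has no partner → padded with NULL.
- a (agent_id=5, tier=SG) has no partner → padded with NULL.
- a (agent_id=8, tier=QE) has no partner → padded with NULL.
- a (agent_id=5, tier=MT) has no partner → padded with NULL.
- a (agent_id=2, tier=QE) has no partner → padded with NULL.
- a (agent_id=NULL, tier=SG) has no partner → padded with NULL.
- a (agent_id=4, tier=MT) pairs with 1 row(s) of b.
- a (agent_id=8, tier=QE) has no partner → padded with NULL.
After projecting and ordering:
b.addr_no | a.agent_id | b.tier | b.agent_id
189 | 4 | MT | 4
NULL | 2 | NULL | NULL
NULL | 5 | NULL | NULL
NULL | 5 | NULL | NULL
NULL | 7 | NULL | NULL
NULL | 8 | NULL | NULL
NULL | 8 | NULL | NULL
NULL | 8 | NULL | NULL
NULL | NULL | NULL | NULL

(189, 4, MT, 4); (NULL, 2, NULL, NULL); (NULL, 5, NULL, NULL); (NULL, 5, NULL, NULL); (NULL, 7, NULL, NULL); (NULL, 8, NULL, NULL); (NULL, 8, NULL, NULL); (NULL, 8, NULL, NULL); (NULL, NULL, NULL, NULL)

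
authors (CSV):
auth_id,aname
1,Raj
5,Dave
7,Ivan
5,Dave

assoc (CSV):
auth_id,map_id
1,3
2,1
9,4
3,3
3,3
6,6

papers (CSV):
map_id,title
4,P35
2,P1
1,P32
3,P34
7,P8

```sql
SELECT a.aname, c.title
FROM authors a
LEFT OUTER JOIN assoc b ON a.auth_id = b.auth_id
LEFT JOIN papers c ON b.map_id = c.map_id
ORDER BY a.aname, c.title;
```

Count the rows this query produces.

4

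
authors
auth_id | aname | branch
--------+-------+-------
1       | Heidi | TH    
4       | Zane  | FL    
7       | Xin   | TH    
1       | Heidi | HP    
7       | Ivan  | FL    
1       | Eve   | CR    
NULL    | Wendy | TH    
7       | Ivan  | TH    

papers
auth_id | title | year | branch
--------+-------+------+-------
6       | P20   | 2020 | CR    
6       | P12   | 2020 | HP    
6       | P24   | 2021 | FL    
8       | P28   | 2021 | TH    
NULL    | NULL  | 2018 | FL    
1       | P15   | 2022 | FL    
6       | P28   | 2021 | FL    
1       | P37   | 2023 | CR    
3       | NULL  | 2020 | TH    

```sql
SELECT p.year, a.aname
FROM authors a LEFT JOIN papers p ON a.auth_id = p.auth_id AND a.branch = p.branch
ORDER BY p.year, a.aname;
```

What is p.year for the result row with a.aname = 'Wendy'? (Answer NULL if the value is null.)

NULL

LEFT JOIN keeps every row from `authors`; unmatched rows get NULL for `papers`'s columns.
Matching on a.auth_id = p.auth_id AND a.branch = p.branch. A NULL in a compared column never satisfies the condition.
Matched pairs: 1; unmatched a rows kept: 7.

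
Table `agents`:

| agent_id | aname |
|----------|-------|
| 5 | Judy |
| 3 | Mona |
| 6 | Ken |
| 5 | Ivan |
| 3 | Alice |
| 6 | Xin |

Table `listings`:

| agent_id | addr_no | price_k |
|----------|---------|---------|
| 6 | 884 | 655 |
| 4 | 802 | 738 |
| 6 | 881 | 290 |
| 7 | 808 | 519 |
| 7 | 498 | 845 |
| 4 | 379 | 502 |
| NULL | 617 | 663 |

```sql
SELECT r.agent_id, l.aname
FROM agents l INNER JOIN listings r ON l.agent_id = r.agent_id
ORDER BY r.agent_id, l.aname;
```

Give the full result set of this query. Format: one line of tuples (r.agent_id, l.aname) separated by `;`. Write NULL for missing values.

INNER JOIN keeps only pairs where the ON condition holds.
Matching on l.agent_id = r.agent_id. A NULL in a compared column never satisfies the condition.
Matched pairs: 4.

(6, Ken); (6, Ken); (6, Xin); (6, Xin)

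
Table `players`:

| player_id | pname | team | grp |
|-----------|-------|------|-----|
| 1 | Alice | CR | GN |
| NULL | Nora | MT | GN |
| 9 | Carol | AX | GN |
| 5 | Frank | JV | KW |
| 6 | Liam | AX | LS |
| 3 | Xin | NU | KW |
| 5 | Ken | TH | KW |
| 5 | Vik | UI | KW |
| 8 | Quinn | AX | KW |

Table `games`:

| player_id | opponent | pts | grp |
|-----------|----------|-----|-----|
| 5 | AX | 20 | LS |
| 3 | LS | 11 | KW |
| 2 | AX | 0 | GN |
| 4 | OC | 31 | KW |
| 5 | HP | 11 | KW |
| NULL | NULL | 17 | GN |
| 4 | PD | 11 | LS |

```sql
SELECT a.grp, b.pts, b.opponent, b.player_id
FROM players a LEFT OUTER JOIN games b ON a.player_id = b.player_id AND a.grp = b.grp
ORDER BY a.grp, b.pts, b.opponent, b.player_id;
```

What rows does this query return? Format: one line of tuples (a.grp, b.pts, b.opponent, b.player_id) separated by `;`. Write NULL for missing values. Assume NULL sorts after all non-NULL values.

(GN, NULL, NULL, NULL); (GN, NULL, NULL, NULL); (GN, NULL, NULL, NULL); (KW, 11, HP, 5); (KW, 11, HP, 5); (KW, 11, HP, 5); (KW, 11, LS, 3); (KW, NULL, NULL, NULL); (LS, NULL, NULL, NULL)

LEFT JOIN keeps every row from `players`; unmatched rows get NULL for `games`'s columns.
Matching on a.player_id = b.player_id AND a.grp = b.grp. A NULL in a compared column never satisfies the condition.
- a row (player_id=1, grp=GN): no match → kept, b columns NULL.
- a row (player_id=NULL, grp=GN): no match → kept, b columns NULL.
- a row (player_id=9, grp=GN): no match → kept, b columns NULL.
- a row (player_id=5, grp=KW): matches 1 b row(s) → 1 output row(s).
- a row (player_id=6, grp=LS): no match → kept, b columns NULL.
- a row (player_id=3, grp=KW): matches 1 b row(s) → 1 output row(s).
- a row (player_id=5, grp=KW): matches 1 b row(s) → 1 output row(s).
- a row (player_id=5, grp=KW): matches 1 b row(s) → 1 output row(s).
- a row (player_id=8, grp=KW): no match → kept, b columns NULL.
After projecting and ordering:
a.grp | b.pts | b.opponent | b.player_id
GN | NULL | NULL | NULL
GN | NULL | NULL | NULL
GN | NULL | NULL | NULL
KW | 11 | HP | 5
KW | 11 | HP | 5
KW | 11 | HP | 5
KW | 11 | LS | 3
KW | NULL | NULL | NULL
LS | NULL | NULL | NULL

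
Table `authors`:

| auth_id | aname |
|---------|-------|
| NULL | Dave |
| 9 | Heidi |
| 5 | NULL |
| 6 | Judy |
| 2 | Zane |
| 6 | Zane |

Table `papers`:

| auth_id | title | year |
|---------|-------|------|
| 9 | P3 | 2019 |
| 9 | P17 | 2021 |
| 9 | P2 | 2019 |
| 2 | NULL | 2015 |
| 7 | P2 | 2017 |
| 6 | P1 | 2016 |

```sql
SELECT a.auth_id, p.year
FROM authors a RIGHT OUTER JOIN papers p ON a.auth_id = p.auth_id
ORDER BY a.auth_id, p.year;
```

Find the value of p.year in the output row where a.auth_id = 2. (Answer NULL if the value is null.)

RIGHT JOIN keeps every row from `papers`; unmatched rows get NULL for `authors`'s columns.
Matching on a.auth_id = p.auth_id. A NULL in a compared column never satisfies the condition.
- auth_id=NULL: no matching p row.
- auth_id=9: 3 matching p row(s), so 3 row(s) emitted.
- auth_id=5: no matching p row.
- auth_id=6: 1 matching p row(s), so 1 row(s) emitted.
- auth_id=2: 1 matching p row(s), so 1 row(s) emitted.
- auth_id=6: 1 matching p row(s), so 1 row(s) emitted.
- 1 p row(s) had no a match → kept, a columns NULL.

2015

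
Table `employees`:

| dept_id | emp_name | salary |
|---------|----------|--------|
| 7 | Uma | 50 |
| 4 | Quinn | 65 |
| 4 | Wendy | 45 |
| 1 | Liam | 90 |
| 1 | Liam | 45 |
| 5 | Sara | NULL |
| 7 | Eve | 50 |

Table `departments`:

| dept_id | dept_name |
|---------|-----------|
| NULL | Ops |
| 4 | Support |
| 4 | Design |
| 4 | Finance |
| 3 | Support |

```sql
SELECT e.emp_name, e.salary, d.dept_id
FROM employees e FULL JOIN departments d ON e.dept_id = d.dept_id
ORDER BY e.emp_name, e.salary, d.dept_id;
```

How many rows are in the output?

13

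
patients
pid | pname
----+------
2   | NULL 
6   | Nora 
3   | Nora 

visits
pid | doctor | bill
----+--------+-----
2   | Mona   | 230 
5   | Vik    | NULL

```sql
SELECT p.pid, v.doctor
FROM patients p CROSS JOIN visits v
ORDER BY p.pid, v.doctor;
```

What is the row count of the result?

CROSS JOIN pairs every row of `patients` with every row of `visits`: 3 × 2 = 6 rows.

6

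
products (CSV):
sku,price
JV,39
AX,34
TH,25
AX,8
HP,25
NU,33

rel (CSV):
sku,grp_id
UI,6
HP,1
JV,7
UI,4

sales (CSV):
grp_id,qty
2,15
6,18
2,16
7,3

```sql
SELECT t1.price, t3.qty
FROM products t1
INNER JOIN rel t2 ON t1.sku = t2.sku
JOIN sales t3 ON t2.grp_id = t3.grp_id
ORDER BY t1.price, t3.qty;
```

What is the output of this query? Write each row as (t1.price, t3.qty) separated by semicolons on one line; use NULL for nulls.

Evaluate left to right. First `products t1 INNER JOIN rel t2` on sku: 2 row(s).
Then INNER JOIN `sales t3` on grp_id: keep only rows whose t2.grp_id appears in t3.

(39, 3)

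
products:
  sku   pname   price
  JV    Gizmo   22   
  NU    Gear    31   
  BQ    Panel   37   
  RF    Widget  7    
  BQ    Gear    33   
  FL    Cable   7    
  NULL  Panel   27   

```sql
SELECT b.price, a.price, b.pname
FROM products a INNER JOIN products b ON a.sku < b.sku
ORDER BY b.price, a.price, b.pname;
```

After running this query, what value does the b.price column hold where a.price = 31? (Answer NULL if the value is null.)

7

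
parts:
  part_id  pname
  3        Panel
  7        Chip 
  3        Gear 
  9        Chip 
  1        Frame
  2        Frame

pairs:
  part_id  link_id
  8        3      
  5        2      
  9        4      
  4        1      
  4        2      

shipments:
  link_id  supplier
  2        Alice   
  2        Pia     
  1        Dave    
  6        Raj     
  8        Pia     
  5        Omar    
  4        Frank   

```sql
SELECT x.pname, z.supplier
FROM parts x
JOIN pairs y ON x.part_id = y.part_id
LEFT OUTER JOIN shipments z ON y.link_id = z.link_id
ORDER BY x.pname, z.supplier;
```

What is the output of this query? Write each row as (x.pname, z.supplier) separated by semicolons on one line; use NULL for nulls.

(Chip, Frank)

Evaluate left to right. First `parts x INNER JOIN pairs y` on part_id: 1 row(s).
Then LEFT JOIN `shipments z` on link_id: each of those 1 rows is kept; rows whose y.link_id has no match in z get NULL for z's columns.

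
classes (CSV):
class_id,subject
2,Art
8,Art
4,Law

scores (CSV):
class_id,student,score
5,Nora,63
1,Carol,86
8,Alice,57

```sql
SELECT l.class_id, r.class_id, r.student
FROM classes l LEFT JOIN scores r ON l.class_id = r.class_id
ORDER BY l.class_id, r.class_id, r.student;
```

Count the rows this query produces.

LEFT JOIN keeps every row from `classes`; unmatched rows get NULL for `scores`'s columns.
Matching on l.class_id = r.class_id.
Matched pairs: 1; unmatched l rows kept: 2.
Total: 1 matched + 2 padded = 3 rows.

3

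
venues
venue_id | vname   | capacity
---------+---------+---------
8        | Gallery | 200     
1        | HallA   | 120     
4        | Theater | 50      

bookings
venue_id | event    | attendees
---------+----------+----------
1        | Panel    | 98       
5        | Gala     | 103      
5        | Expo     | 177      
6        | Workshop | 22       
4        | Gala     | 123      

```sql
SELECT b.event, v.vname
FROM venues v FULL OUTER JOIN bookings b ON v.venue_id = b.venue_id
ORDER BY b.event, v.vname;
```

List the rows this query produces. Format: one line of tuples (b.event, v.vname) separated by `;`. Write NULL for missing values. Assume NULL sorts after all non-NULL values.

(Expo, NULL); (Gala, Theater); (Gala, NULL); (Panel, HallA); (Workshop, NULL); (NULL, Gallery)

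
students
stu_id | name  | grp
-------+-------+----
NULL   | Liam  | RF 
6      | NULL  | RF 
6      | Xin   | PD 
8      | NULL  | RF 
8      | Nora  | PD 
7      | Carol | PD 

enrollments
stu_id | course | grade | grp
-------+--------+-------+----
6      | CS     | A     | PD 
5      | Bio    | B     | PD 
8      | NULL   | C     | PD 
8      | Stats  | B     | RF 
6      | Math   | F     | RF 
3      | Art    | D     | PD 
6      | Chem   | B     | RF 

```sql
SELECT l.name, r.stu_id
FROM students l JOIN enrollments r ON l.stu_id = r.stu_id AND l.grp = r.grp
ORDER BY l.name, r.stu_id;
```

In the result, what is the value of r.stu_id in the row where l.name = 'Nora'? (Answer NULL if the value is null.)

INNER JOIN keeps only pairs where the ON condition holds.
Matching on l.stu_id = r.stu_id AND l.grp = r.grp. A NULL in a compared column never satisfies the condition.
Matched pairs: 5.

8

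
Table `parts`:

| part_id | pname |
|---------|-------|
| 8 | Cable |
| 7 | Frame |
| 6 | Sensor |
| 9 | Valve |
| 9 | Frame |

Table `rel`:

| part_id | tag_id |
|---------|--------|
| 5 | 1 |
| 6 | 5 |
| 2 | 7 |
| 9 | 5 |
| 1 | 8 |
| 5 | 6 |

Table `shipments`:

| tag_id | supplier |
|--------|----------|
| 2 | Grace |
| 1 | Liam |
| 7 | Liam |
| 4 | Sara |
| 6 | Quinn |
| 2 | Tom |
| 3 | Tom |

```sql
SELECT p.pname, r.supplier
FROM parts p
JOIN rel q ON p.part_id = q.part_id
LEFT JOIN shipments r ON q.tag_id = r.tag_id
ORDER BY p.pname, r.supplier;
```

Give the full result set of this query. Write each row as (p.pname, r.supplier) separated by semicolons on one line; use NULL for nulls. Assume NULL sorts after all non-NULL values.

Step 1 — p INNER JOIN q on part_id → 3 row(s).
Then LEFT JOIN `shipments r` on tag_id: each of those 3 rows is kept; rows whose q.tag_id has no match in r get NULL for r's columns.

(Frame, NULL); (Sensor, NULL); (Valve, NULL)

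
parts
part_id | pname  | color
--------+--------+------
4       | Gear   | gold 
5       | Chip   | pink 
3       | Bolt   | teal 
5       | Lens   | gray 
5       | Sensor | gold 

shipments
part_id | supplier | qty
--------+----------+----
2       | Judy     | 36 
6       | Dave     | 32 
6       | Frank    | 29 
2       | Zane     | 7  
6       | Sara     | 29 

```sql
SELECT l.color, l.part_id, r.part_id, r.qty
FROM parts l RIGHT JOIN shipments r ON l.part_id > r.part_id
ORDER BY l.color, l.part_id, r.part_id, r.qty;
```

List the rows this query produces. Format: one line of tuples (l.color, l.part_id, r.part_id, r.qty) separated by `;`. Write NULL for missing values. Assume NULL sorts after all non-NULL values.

RIGHT JOIN keeps every row from `shipments`; unmatched rows get NULL for `parts`'s columns.
Matching on l.part_id > r.part_id.
- l row (part_id=4): matches 2 r row(s) → 2 output row(s).
- l row (part_id=5): matches 2 r row(s) → 2 output row(s).
- l row (part_id=3): matches 2 r row(s) → 2 output row(s).
- l row (part_id=5): matches 2 r row(s) → 2 output row(s).
- l row (part_id=5): matches 2 r row(s) → 2 output row(s).
- 3 row(s) from r found no l partner → padded with NULL.

(gold, 4, 2, 7); (gold, 4, 2, 36); (gold, 5, 2, 7); (gold, 5, 2, 36); (gray, 5, 2, 7); (gray, 5, 2, 36); (pink, 5, 2, 7); (pink, 5, 2, 36); (teal, 3, 2, 7); (teal, 3, 2, 36); (NULL, NULL, 6, 29); (NULL, NULL, 6, 29); (NULL, NULL, 6, 32)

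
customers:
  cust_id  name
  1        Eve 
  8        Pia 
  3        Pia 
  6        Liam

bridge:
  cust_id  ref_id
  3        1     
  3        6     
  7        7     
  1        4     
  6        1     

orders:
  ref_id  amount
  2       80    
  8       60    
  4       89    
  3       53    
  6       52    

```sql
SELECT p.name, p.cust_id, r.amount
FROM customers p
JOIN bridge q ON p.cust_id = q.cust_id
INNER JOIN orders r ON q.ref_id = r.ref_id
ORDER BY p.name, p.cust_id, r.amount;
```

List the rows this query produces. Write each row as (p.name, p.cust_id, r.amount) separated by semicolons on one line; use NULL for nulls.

(Eve, 1, 89); (Pia, 3, 52)

Step 1 — p INNER JOIN q on cust_id → 4 row(s).
Then INNER JOIN `orders r` on ref_id: keep only rows whose q.ref_id appears in r.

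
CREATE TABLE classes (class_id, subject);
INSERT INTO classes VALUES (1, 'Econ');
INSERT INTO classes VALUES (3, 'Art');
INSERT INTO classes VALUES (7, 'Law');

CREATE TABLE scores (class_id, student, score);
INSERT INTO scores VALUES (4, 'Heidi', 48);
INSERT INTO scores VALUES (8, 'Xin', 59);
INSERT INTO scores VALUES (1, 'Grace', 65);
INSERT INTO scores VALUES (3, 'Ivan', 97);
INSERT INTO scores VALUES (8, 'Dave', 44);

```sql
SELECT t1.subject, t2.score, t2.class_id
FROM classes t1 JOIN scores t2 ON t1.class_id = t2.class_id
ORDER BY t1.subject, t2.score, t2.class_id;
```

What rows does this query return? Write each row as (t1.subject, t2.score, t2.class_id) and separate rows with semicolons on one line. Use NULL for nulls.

(Art, 97, 3); (Econ, 65, 1)

INNER JOIN keeps only pairs where the ON condition holds.
Matching on t1.class_id = t2.class_id.
- class_id=1: 1 matching t2 row(s), so 1 row(s) emitted.
- class_id=3: 1 matching t2 row(s), so 1 row(s) emitted.
- class_id=7: no matching t2 row, dropped.
After projecting and ordering:
t1.subject | t2.score | t2.class_id
Art | 97 | 3
Econ | 65 | 1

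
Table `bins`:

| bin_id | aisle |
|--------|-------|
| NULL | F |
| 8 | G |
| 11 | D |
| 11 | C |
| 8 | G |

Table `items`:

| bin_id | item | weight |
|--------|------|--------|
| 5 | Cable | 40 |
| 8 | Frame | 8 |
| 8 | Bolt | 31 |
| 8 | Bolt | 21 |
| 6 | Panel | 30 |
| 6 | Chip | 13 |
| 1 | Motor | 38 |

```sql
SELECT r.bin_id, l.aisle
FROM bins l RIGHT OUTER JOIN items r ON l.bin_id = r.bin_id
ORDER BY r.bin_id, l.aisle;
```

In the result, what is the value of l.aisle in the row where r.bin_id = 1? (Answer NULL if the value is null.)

RIGHT JOIN keeps every row from `items`; unmatched rows get NULL for `bins`'s columns.
Matching on l.bin_id = r.bin_id. A NULL in a compared column never satisfies the condition.
Matched pairs: 6; unmatched r rows kept: 4.

NULL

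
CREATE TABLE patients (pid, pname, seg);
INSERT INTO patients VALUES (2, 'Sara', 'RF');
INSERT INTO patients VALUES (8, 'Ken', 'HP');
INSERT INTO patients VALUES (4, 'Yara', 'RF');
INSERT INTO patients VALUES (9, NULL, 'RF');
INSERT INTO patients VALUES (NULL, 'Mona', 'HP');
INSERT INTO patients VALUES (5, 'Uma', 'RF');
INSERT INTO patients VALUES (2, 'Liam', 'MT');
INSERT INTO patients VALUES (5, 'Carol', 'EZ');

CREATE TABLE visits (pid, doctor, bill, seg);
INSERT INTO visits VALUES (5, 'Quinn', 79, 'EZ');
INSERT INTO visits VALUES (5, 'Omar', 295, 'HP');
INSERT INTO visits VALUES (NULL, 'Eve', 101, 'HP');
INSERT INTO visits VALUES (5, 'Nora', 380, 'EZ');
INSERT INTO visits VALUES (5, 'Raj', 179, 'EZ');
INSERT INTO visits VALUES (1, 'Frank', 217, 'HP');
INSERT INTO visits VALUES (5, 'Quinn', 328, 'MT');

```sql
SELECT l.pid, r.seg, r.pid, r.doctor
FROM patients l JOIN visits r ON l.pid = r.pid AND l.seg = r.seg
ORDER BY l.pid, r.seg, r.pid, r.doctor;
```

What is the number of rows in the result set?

3

INNER JOIN keeps only pairs where the ON condition holds.
Matching on l.pid = r.pid AND l.seg = r.seg. A NULL in a compared column never satisfies the condition.
Matched pairs: 3.
Total: 3 rows.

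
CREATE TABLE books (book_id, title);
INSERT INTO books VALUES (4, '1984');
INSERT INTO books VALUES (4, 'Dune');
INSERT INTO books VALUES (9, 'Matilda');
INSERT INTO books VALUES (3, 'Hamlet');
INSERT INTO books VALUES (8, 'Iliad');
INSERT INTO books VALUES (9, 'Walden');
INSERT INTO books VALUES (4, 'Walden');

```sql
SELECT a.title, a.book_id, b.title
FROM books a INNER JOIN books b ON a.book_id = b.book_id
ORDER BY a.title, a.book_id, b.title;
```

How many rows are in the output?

15

INNER JOIN keeps only pairs where the ON condition holds.
Matching on a.book_id = b.book_id.
- a row (book_id=4): matches 3 b row(s) → 3 output row(s).
- a row (book_id=4): matches 3 b row(s) → 3 output row(s).
- a row (book_id=9): matches 2 b row(s) → 2 output row(s).
- a row (book_id=3): matches 1 b row(s) → 1 output row(s).
- a row (book_id=8): matches 1 b row(s) → 1 output row(s).
- a row (book_id=9): matches 2 b row(s) → 2 output row(s).
- a row (book_id=4): matches 3 b row(s) → 3 output row(s).
Total: 15 rows.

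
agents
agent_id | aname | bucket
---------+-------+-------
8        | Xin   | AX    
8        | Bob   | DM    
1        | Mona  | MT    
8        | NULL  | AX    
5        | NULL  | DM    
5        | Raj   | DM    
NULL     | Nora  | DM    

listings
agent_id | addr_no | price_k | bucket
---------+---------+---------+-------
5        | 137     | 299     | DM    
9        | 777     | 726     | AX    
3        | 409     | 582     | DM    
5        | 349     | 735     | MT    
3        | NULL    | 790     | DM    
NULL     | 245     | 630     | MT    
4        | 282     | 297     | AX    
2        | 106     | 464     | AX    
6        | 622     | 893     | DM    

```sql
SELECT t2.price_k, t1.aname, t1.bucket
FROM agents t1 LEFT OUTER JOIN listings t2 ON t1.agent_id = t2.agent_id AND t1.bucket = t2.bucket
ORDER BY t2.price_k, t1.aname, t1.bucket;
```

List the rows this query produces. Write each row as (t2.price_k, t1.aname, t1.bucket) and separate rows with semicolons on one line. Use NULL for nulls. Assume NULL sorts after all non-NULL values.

LEFT JOIN keeps every row from `agents`; unmatched rows get NULL for `listings`'s columns.
Matching on t1.agent_id = t2.agent_id AND t1.bucket = t2.bucket. A NULL in a compared column never satisfies the condition.
Matched pairs: 2; unmatched t1 rows kept: 5.

(299, Raj, DM); (299, NULL, DM); (NULL, Bob, DM); (NULL, Mona, MT); (NULL, Nora, DM); (NULL, Xin, AX); (NULL, NULL, AX)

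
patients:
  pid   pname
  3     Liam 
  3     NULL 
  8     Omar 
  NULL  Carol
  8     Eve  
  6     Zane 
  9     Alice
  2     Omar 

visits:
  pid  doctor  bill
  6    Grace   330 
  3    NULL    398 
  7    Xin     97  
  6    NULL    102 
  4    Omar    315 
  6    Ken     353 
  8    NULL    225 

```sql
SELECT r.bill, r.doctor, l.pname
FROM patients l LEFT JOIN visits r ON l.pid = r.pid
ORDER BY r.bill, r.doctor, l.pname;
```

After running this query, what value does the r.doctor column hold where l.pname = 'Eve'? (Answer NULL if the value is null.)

NULL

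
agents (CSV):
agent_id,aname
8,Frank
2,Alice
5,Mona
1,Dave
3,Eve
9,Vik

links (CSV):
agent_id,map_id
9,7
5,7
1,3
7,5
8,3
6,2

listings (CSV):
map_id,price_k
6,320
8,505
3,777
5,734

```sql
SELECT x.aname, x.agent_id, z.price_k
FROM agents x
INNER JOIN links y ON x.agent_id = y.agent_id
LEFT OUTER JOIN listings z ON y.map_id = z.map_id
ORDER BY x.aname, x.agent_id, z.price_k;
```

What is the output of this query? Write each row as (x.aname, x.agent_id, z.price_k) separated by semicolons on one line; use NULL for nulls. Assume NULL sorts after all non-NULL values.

(Dave, 1, 777); (Frank, 8, 777); (Mona, 5, NULL); (Vik, 9, NULL)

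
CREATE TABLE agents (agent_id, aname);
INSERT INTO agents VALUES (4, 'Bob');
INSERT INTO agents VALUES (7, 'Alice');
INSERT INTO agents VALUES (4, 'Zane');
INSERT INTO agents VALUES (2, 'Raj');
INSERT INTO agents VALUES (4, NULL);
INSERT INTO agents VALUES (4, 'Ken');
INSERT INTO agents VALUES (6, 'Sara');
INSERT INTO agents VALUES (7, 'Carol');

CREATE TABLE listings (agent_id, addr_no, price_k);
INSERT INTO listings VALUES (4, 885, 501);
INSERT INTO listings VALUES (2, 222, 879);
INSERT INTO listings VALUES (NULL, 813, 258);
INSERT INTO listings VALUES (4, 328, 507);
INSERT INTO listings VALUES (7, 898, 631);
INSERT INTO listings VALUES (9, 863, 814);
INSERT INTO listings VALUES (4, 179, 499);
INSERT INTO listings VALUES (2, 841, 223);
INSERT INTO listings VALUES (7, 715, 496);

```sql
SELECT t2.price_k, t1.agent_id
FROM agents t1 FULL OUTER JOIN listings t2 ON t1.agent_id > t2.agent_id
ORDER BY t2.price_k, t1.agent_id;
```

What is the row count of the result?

FULL OUTER JOIN keeps every row from both sides; unmatched rows get NULL for the other side's columns.
Matching on t1.agent_id > t2.agent_id. A NULL in a compared column never satisfies the condition.
- t1 (agent_id=4) pairs with 2 row(s) of t2.
- t1 (agent_id=7) pairs with 5 row(s) of t2.
- t1 (agent_id=4) pairs with 2 row(s) of t2.
- t1 (agent_id=2) has no partner → padded with NULL.
- t1 (agent_id=4) pairs with 2 row(s) of t2.
- t1 (agent_id=4) pairs with 2 row(s) of t2.
- t1 (agent_id=6) pairs with 5 row(s) of t2.
- t1 (agent_id=7) pairs with 5 row(s) of t2.
- 4 t2 row(s) had no t1 match → kept, t1 columns NULL.
Total: 23 matched + 5 padded = 28 rows.

28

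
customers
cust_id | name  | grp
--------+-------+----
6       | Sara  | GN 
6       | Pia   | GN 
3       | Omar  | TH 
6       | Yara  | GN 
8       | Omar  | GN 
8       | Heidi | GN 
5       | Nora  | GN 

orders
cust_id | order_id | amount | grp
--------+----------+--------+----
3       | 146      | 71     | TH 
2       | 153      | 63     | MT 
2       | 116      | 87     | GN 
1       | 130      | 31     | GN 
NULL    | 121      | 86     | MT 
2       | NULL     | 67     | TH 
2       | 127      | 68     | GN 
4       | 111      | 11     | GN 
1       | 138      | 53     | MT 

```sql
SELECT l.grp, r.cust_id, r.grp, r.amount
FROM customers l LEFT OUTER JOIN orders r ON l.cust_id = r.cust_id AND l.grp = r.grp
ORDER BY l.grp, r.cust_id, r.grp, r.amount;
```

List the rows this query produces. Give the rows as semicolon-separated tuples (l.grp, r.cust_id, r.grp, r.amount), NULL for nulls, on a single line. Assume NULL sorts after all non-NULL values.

(GN, NULL, NULL, NULL); (GN, NULL, NULL, NULL); (GN, NULL, NULL, NULL); (GN, NULL, NULL, NULL); (GN, NULL, NULL, NULL); (GN, NULL, NULL, NULL); (TH, 3, TH, 71)

LEFT JOIN keeps every row from `customers`; unmatched rows get NULL for `orders`'s columns.
Matching on l.cust_id = r.cust_id AND l.grp = r.grp. A NULL in a compared column never satisfies the condition.
Matched pairs: 1; unmatched l rows kept: 6.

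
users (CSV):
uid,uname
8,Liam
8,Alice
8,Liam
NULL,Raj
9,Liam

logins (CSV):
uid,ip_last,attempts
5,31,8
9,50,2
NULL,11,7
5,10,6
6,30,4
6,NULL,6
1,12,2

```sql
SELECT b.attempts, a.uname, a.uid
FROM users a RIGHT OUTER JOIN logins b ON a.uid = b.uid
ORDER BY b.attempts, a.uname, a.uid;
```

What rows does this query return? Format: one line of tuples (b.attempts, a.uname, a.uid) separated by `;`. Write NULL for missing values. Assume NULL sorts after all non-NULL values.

(2, Liam, 9); (2, NULL, NULL); (4, NULL, NULL); (6, NULL, NULL); (6, NULL, NULL); (7, NULL, NULL); (8, NULL, NULL)

RIGHT JOIN keeps every row from `logins`; unmatched rows get NULL for `users`'s columns.
Matching on a.uid = b.uid. A NULL in a compared column never satisfies the condition.
- a[0] uid=8 → no match.
- a[1] uid=8 → no match.
- a[2] uid=8 → no match.
- a[3] uid=NULL → no match.
- a[4] uid=9 → 1 match(es) in b → 1 row(s).
- 6 b row(s) had no a match → kept, a columns NULL.
After projecting and ordering:
b.attempts | a.uname | a.uid
2 | Liam | 9
2 | NULL | NULL
4 | NULL | NULL
6 | NULL | NULL
6 | NULL | NULL
7 | NULL | NULL
8 | NULL | NULL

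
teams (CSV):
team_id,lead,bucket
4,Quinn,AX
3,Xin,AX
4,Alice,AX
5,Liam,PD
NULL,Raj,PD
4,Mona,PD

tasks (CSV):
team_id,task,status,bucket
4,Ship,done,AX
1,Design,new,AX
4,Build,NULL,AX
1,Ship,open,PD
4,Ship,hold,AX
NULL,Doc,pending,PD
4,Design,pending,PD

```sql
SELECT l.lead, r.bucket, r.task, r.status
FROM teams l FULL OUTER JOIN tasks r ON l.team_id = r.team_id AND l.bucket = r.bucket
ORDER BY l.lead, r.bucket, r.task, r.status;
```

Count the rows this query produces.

FULL OUTER JOIN keeps every row from both sides; unmatched rows get NULL for the other side's columns.
Matching on l.team_id = r.team_id AND l.bucket = r.bucket. A NULL in a compared column never satisfies the condition.
Matched pairs: 7; unmatched l rows kept: 3; unmatched r rows kept: 3.
Total: 7 matched + 6 padded = 13 rows.

13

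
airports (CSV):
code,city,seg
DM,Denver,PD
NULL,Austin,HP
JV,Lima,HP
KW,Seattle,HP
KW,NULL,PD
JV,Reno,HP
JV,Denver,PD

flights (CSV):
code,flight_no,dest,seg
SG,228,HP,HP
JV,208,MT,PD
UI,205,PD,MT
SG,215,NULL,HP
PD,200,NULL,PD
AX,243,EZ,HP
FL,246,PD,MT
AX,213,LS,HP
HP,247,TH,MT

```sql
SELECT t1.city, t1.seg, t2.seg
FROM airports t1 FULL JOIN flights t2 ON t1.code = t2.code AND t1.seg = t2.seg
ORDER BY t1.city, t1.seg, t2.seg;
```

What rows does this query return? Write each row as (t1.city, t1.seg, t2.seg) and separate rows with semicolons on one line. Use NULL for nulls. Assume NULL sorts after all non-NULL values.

(Austin, HP, NULL); (Denver, PD, PD); (Denver, PD, NULL); (Lima, HP, NULL); (Reno, HP, NULL); (Seattle, HP, NULL); (NULL, PD, NULL); (NULL, NULL, HP); (NULL, NULL, HP); (NULL, NULL, HP); (NULL, NULL, HP); (NULL, NULL, MT); (NULL, NULL, MT); (NULL, NULL, MT); (NULL, NULL, PD)

FULL OUTER JOIN keeps every row from both sides; unmatched rows get NULL for the other side's columns.
Matching on t1.code = t2.code AND t1.seg = t2.seg. A NULL in a compared column never satisfies the condition.
Matched pairs: 1; unmatched t1 rows kept: 6; unmatched t2 rows kept: 8.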